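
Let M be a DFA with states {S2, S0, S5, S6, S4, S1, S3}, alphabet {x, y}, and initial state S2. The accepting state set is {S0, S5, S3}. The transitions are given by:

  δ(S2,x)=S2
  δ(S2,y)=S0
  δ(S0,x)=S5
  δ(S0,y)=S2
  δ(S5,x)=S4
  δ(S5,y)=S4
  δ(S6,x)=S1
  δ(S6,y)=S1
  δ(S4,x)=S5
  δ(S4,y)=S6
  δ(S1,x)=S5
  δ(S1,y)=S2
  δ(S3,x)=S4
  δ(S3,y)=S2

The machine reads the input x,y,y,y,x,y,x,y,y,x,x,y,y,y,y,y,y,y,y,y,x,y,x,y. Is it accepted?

No

S2 → S2 → S0 → S2 → S0 → S5 → S4 → S5 → S4 → S6 → S1 → S5 → S4 → S6 → S1 → S2 → S0 → S2 → S0 → S2 → S0 → S5 → S4 → S5 → S4
End state S4 is not accepting.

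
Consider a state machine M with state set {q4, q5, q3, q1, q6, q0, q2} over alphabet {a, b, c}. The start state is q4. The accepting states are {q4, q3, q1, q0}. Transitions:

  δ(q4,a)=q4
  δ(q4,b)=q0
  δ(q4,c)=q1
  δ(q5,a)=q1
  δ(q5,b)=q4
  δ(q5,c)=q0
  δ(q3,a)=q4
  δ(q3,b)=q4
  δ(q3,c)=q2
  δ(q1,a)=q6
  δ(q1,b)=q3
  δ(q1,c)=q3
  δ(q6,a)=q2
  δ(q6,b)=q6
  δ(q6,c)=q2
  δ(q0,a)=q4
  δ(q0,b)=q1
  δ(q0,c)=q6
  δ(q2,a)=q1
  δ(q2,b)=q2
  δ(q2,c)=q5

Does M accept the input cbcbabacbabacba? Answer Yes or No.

Yes

q4 → q1 → q3 → q2 → q2 → q1 → q3 → q4 → q1 → q3 → q4 → q0 → q4 → q1 → q3 → q4
End state q4 is accepting.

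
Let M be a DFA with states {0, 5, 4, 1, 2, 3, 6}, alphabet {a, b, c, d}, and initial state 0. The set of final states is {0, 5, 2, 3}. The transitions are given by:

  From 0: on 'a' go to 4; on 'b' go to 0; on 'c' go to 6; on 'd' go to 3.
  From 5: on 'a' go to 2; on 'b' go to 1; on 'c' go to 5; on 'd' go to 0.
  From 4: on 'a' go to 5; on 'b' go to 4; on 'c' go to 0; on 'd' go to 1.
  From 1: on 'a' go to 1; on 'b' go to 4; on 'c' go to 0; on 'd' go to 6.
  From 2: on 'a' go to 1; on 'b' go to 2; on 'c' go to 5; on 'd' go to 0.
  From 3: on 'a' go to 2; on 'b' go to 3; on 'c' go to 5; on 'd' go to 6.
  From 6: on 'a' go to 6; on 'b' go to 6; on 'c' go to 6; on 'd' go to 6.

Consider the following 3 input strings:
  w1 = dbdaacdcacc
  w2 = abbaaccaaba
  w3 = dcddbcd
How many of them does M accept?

2

w1: 0 → 3 → 3 → 6 → 6 → 6 → 6 → 6 → 6 → 6 → 6 → 6  → end 6, rejected
w2: 0 → 4 → 4 → 4 → 5 → 2 → 5 → 5 → 2 → 1 → 4 → 5  → end 5, accepted
w3: 0 → 3 → 5 → 0 → 3 → 3 → 5 → 0  → end 0, accepted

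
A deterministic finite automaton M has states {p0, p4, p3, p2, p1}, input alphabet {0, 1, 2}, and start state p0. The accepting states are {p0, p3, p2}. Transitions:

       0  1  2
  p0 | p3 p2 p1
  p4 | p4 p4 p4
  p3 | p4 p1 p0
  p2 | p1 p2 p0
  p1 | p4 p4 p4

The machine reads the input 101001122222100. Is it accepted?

No

Trace: p0 -1-> p2 -0-> p1 -1-> p4 -0-> p4 -0-> p4 -1-> p4 -1-> p4 -2-> p4 -2-> p4 -2-> p4 -2-> p4 -2-> p4 -1-> p4 -0-> p4 -0-> p4
End state p4 is not accepting.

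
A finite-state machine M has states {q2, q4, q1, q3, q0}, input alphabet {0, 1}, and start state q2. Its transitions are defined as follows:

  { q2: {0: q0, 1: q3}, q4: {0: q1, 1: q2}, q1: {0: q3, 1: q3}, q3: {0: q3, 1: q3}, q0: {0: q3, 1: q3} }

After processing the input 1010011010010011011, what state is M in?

Trace: q2 -1-> q3 -0-> q3 -1-> q3 -0-> q3 -0-> q3 -1-> q3 -1-> q3 -0-> q3 -1-> q3 -0-> q3 -0-> q3 -1-> q3 -0-> q3 -0-> q3 -1-> q3 -1-> q3 -0-> q3 -1-> q3 -1-> q3

q3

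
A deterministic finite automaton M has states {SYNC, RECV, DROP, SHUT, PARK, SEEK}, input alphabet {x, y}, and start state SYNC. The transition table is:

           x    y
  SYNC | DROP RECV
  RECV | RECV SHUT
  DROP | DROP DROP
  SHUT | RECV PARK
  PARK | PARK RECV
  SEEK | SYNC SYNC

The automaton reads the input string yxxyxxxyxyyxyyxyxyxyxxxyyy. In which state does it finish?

Trace: SYNC -y-> RECV -x-> RECV -x-> RECV -y-> SHUT -x-> RECV -x-> RECV -x-> RECV -y-> SHUT -x-> RECV -y-> SHUT -y-> PARK -x-> PARK -y-> RECV -y-> SHUT -x-> RECV -y-> SHUT -x-> RECV -y-> SHUT -x-> RECV -y-> SHUT -x-> RECV -x-> RECV -x-> RECV -y-> SHUT -y-> PARK -y-> RECV

RECV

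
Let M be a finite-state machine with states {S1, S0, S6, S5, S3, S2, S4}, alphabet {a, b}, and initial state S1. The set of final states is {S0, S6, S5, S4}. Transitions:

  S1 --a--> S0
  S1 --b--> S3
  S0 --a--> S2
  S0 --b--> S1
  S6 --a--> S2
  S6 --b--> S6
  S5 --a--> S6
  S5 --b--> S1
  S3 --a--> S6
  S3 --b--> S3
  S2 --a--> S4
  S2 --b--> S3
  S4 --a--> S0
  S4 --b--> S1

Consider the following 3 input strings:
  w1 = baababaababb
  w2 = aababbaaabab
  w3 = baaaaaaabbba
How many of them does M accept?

1

w1:
  start at S1
  read 'b': S1 → S3
  read 'a': S3 → S6
  read 'a': S6 → S2
  read 'b': S2 → S3
  read 'a': S3 → S6
  read 'b': S6 → S6
  read 'a': S6 → S2
  read 'a': S2 → S4
  read 'b': S4 → S1
  read 'a': S1 → S0
  read 'b': S0 → S1
  read 'b': S1 → S3
  end S3, rejected
w2:
  start at S1
  read 'a': S1 → S0
  read 'a': S0 → S2
  read 'b': S2 → S3
  read 'a': S3 → S6
  read 'b': S6 → S6
  read 'b': S6 → S6
  read 'a': S6 → S2
  read 'a': S2 → S4
  read 'a': S4 → S0
  read 'b': S0 → S1
  read 'a': S1 → S0
  read 'b': S0 → S1
  end S1, rejected
w3:
  start at S1
  read 'b': S1 → S3
  read 'a': S3 → S6
  read 'a': S6 → S2
  read 'a': S2 → S4
  read 'a': S4 → S0
  read 'a': S0 → S2
  read 'a': S2 → S4
  read 'a': S4 → S0
  read 'b': S0 → S1
  read 'b': S1 → S3
  read 'b': S3 → S3
  read 'a': S3 → S6
  end S6, accepted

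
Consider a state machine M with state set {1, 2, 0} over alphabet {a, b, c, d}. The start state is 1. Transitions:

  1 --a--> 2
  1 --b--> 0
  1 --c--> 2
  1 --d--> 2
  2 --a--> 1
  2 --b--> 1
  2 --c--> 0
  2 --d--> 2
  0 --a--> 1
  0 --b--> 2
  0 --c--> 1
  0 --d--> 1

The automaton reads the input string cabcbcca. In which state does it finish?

start at 1
read 'c': 1 → 2
read 'a': 2 → 1
read 'b': 1 → 0
read 'c': 0 → 1
read 'b': 1 → 0
read 'c': 0 → 1
read 'c': 1 → 2
read 'a': 2 → 1

1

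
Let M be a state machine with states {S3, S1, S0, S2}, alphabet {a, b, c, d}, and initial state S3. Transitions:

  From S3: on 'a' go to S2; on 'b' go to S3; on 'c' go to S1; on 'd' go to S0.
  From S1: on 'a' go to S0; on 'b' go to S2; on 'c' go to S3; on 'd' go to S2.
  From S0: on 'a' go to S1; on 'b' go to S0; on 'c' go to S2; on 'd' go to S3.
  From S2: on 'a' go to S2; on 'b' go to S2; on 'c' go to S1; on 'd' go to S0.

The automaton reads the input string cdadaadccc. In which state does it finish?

S1

Trace: S3 -c-> S1 -d-> S2 -a-> S2 -d-> S0 -a-> S1 -a-> S0 -d-> S3 -c-> S1 -c-> S3 -c-> S1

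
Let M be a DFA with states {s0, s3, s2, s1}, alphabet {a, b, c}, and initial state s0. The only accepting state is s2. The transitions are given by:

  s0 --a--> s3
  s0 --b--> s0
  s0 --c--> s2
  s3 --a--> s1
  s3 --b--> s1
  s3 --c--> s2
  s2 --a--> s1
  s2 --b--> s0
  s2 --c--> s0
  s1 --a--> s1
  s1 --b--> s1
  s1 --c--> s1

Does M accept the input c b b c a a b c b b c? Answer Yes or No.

No

start at s0
read 'c': s0 → s2
read 'b': s2 → s0
read 'b': s0 → s0
read 'c': s0 → s2
read 'a': s2 → s1
read 'a': s1 → s1
read 'b': s1 → s1
read 'c': s1 → s1
read 'b': s1 → s1
read 'b': s1 → s1
read 'c': s1 → s1
End state s1 is not accepting.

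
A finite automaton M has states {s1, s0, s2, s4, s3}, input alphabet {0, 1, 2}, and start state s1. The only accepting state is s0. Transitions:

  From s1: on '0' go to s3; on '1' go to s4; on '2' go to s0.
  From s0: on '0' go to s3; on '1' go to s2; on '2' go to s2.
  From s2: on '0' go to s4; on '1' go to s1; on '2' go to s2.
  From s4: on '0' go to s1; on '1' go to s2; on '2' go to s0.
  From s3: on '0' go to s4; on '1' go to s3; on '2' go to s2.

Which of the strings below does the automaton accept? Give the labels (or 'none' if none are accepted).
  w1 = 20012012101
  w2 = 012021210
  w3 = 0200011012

none

w1:
  start at s1
  read '2': s1 → s0
  read '0': s0 → s3
  read '0': s3 → s4
  read '1': s4 → s2
  read '2': s2 → s2
  read '0': s2 → s4
  read '1': s4 → s2
  read '2': s2 → s2
  read '1': s2 → s1
  read '0': s1 → s3
  read '1': s3 → s3
  end s3, rejected
w2:
  start at s1
  read '0': s1 → s3
  read '1': s3 → s3
  read '2': s3 → s2
  read '0': s2 → s4
  read '2': s4 → s0
  read '1': s0 → s2
  read '2': s2 → s2
  read '1': s2 → s1
  read '0': s1 → s3
  end s3, rejected
w3:
  start at s1
  read '0': s1 → s3
  read '2': s3 → s2
  read '0': s2 → s4
  read '0': s4 → s1
  read '0': s1 → s3
  read '1': s3 → s3
  read '1': s3 → s3
  read '0': s3 → s4
  read '1': s4 → s2
  read '2': s2 → s2
  end s2, rejected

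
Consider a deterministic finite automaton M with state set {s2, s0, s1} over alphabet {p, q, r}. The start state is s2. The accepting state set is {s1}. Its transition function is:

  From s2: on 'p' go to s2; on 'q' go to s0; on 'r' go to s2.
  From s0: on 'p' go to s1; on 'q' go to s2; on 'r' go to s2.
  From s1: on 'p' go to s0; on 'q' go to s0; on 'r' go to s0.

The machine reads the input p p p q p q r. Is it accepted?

No

Trace: s2 -p-> s2 -p-> s2 -p-> s2 -q-> s0 -p-> s1 -q-> s0 -r-> s2
End state s2 is not accepting.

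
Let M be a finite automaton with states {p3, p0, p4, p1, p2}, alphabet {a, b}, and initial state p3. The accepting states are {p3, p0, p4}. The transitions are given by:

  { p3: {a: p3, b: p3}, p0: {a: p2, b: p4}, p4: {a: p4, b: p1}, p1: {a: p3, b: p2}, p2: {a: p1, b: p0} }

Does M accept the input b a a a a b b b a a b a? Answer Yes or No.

start at p3
read 'b': p3 → p3
read 'a': p3 → p3
read 'a': p3 → p3
read 'a': p3 → p3
read 'a': p3 → p3
read 'b': p3 → p3
read 'b': p3 → p3
read 'b': p3 → p3
read 'a': p3 → p3
read 'a': p3 → p3
read 'b': p3 → p3
read 'a': p3 → p3
End state p3 is accepting.

Yes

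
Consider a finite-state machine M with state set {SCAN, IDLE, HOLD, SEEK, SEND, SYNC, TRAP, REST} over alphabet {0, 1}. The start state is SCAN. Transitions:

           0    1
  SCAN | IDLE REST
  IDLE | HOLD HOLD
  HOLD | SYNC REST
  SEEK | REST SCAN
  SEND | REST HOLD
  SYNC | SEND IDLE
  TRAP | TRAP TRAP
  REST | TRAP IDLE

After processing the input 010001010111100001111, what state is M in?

TRAP

SCAN → IDLE → HOLD → SYNC → SEND → REST → IDLE → HOLD → REST → TRAP → TRAP → TRAP → TRAP → TRAP → TRAP → TRAP → TRAP → TRAP → TRAP → TRAP → TRAP → TRAP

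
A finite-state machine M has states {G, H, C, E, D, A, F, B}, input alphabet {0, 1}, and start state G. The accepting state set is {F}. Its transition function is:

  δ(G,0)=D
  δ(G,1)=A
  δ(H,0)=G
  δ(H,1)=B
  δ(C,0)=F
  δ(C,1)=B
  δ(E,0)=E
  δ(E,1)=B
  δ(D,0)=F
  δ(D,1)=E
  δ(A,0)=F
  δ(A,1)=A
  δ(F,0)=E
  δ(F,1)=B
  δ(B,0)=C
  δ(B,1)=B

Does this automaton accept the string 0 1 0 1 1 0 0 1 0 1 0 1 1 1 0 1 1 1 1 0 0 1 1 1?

No

Trace: G -0-> D -1-> E -0-> E -1-> B -1-> B -0-> C -0-> F -1-> B -0-> C -1-> B -0-> C -1-> B -1-> B -1-> B -0-> C -1-> B -1-> B -1-> B -1-> B -0-> C -0-> F -1-> B -1-> B -1-> B
End state B is not accepting.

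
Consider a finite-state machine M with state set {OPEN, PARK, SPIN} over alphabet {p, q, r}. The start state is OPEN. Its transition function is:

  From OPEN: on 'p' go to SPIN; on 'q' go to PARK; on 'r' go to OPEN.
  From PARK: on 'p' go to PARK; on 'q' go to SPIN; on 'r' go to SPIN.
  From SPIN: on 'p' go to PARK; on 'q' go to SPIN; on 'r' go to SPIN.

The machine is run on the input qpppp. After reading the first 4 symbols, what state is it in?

PARK

start at OPEN
read 'q': OPEN → PARK
read 'p': PARK → PARK
read 'p': PARK → PARK
read 'p': PARK → PARK
After 4 symbols: PARK.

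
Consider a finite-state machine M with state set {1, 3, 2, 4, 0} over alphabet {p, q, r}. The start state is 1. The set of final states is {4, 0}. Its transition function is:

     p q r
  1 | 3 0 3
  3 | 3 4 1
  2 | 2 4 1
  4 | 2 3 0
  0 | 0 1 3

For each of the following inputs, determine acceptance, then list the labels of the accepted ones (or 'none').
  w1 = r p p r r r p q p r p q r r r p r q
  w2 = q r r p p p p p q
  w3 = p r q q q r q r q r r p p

w1: Trace: 1 -r-> 3 -p-> 3 -p-> 3 -r-> 1 -r-> 3 -r-> 1 -p-> 3 -q-> 4 -p-> 2 -r-> 1 -p-> 3 -q-> 4 -r-> 0 -r-> 3 -r-> 1 -p-> 3 -r-> 1 -q-> 0  → end 0, accepted
w2: Trace: 1 -q-> 0 -r-> 3 -r-> 1 -p-> 3 -p-> 3 -p-> 3 -p-> 3 -p-> 3 -q-> 4  → end 4, accepted
w3: Trace: 1 -p-> 3 -r-> 1 -q-> 0 -q-> 1 -q-> 0 -r-> 3 -q-> 4 -r-> 0 -q-> 1 -r-> 3 -r-> 1 -p-> 3 -p-> 3  → end 3, rejected

w1, w2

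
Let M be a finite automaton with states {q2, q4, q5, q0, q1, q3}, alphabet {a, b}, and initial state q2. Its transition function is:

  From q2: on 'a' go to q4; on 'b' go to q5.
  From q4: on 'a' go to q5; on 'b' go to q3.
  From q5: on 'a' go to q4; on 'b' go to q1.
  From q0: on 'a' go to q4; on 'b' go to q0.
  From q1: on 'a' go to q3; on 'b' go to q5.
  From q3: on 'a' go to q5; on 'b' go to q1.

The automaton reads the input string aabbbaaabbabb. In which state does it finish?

q2 → q4 → q5 → q1 → q5 → q1 → q3 → q5 → q4 → q3 → q1 → q3 → q1 → q5

q5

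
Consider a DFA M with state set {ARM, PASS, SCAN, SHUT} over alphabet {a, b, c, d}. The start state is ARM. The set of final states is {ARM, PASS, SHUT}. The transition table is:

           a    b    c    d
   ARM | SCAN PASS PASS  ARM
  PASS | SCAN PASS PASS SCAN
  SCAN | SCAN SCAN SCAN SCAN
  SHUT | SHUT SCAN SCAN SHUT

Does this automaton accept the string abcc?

start at ARM
read 'a': ARM → SCAN
read 'b': SCAN → SCAN
read 'c': SCAN → SCAN
read 'c': SCAN → SCAN
End state SCAN is not accepting.

No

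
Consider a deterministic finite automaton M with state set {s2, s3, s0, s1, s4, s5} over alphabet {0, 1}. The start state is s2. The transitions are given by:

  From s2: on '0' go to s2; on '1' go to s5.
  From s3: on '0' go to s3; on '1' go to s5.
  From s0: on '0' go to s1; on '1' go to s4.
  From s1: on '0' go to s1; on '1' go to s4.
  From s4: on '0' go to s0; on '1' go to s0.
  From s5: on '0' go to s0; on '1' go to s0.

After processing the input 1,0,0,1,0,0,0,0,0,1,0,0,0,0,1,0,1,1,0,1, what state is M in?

s4

Trace: s2 -1-> s5 -0-> s0 -0-> s1 -1-> s4 -0-> s0 -0-> s1 -0-> s1 -0-> s1 -0-> s1 -1-> s4 -0-> s0 -0-> s1 -0-> s1 -0-> s1 -1-> s4 -0-> s0 -1-> s4 -1-> s0 -0-> s1 -1-> s4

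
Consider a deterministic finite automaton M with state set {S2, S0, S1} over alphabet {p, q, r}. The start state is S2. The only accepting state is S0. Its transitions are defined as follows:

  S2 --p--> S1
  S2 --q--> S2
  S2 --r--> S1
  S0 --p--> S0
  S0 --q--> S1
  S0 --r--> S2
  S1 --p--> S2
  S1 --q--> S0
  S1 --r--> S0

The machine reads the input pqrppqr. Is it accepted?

Trace: S2 -p-> S1 -q-> S0 -r-> S2 -p-> S1 -p-> S2 -q-> S2 -r-> S1
End state S1 is not accepting.

No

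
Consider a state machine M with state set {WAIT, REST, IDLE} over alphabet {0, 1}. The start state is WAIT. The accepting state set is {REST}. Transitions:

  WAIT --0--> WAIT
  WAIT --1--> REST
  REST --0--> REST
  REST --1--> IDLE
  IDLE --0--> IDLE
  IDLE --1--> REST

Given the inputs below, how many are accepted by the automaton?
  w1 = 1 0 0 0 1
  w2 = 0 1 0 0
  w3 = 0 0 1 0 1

w1: Trace: WAIT -1-> REST -0-> REST -0-> REST -0-> REST -1-> IDLE  → end IDLE, rejected
w2: Trace: WAIT -0-> WAIT -1-> REST -0-> REST -0-> REST  → end REST, accepted
w3: Trace: WAIT -0-> WAIT -0-> WAIT -1-> REST -0-> REST -1-> IDLE  → end IDLE, rejected

1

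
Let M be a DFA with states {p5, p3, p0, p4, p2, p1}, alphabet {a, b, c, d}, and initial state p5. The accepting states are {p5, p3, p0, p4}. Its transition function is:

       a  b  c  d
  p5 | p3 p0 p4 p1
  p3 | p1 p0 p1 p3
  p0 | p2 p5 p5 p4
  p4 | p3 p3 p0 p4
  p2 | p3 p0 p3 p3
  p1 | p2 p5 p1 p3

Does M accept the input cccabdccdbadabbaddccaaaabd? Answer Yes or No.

start at p5
read 'c': p5 → p4
read 'c': p4 → p0
read 'c': p0 → p5
read 'a': p5 → p3
read 'b': p3 → p0
read 'd': p0 → p4
read 'c': p4 → p0
read 'c': p0 → p5
read 'd': p5 → p1
read 'b': p1 → p5
read 'a': p5 → p3
read 'd': p3 → p3
read 'a': p3 → p1
read 'b': p1 → p5
read 'b': p5 → p0
read 'a': p0 → p2
read 'd': p2 → p3
read 'd': p3 → p3
read 'c': p3 → p1
read 'c': p1 → p1
read 'a': p1 → p2
read 'a': p2 → p3
read 'a': p3 → p1
read 'a': p1 → p2
read 'b': p2 → p0
read 'd': p0 → p4
End state p4 is accepting.

Yes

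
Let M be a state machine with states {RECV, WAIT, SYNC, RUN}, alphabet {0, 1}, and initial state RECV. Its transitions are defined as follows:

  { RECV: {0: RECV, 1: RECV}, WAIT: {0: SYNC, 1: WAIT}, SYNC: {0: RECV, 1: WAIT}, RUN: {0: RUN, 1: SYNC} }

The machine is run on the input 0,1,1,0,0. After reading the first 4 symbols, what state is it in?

Trace: RECV -0-> RECV -1-> RECV -1-> RECV -0-> RECV
After 4 symbols: RECV.

RECV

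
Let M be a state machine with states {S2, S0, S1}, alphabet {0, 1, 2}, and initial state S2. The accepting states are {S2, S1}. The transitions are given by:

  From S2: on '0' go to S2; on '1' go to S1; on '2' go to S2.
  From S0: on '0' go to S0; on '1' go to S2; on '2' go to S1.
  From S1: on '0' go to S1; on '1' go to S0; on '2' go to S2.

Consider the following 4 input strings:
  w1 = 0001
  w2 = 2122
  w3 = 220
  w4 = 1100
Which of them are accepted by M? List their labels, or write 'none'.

w1: Trace: S2 -0-> S2 -0-> S2 -0-> S2 -1-> S1  → end S1, accepted
w2: Trace: S2 -2-> S2 -1-> S1 -2-> S2 -2-> S2  → end S2, accepted
w3: Trace: S2 -2-> S2 -2-> S2 -0-> S2  → end S2, accepted
w4: Trace: S2 -1-> S1 -1-> S0 -0-> S0 -0-> S0  → end S0, rejected

w1, w2, w3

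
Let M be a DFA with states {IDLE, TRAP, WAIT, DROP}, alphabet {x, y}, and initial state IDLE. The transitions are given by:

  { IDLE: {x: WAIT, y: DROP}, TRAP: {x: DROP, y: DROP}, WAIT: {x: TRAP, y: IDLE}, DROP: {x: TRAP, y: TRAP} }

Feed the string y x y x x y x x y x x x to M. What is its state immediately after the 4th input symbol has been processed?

start at IDLE
read 'y': IDLE → DROP
read 'x': DROP → TRAP
read 'y': TRAP → DROP
read 'x': DROP → TRAP
After 4 symbols: TRAP.

TRAP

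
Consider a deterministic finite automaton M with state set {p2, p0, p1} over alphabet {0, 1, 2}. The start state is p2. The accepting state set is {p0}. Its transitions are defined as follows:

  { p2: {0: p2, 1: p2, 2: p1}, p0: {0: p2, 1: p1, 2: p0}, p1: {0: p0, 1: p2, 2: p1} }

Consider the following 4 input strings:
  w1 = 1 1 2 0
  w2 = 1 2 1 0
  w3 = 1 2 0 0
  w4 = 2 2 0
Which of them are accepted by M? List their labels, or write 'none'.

w1, w4

w1:
  start at p2
  read '1': p2 → p2
  read '1': p2 → p2
  read '2': p2 → p1
  read '0': p1 → p0
  end p0, accepted
w2:
  start at p2
  read '1': p2 → p2
  read '2': p2 → p1
  read '1': p1 → p2
  read '0': p2 → p2
  end p2, rejected
w3:
  start at p2
  read '1': p2 → p2
  read '2': p2 → p1
  read '0': p1 → p0
  read '0': p0 → p2
  end p2, rejected
w4:
  start at p2
  read '2': p2 → p1
  read '2': p1 → p1
  read '0': p1 → p0
  end p0, accepted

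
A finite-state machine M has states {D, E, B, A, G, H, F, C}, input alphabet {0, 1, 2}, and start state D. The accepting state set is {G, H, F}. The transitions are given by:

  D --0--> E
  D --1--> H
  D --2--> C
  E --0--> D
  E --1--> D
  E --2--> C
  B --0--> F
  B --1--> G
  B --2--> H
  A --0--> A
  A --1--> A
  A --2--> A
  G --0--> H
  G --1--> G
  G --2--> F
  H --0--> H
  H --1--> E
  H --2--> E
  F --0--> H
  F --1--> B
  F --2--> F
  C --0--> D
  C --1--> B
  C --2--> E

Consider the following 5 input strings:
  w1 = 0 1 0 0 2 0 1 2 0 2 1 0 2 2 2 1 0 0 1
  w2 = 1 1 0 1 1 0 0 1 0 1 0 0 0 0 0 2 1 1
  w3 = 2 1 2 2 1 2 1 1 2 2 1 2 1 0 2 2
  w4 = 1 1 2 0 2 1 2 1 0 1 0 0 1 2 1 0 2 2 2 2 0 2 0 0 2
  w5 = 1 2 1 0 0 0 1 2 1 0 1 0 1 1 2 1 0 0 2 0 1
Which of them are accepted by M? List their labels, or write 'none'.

w1: Trace: D -0-> E -1-> D -0-> E -0-> D -2-> C -0-> D -1-> H -2-> E -0-> D -2-> C -1-> B -0-> F -2-> F -2-> F -2-> F -1-> B -0-> F -0-> H -1-> E  → end E, rejected
w2: Trace: D -1-> H -1-> E -0-> D -1-> H -1-> E -0-> D -0-> E -1-> D -0-> E -1-> D -0-> E -0-> D -0-> E -0-> D -0-> E -2-> C -1-> B -1-> G  → end G, accepted
w3: Trace: D -2-> C -1-> B -2-> H -2-> E -1-> D -2-> C -1-> B -1-> G -2-> F -2-> F -1-> B -2-> H -1-> E -0-> D -2-> C -2-> E  → end E, rejected
w4: Trace: D -1-> H -1-> E -2-> C -0-> D -2-> C -1-> B -2-> H -1-> E -0-> D -1-> H -0-> H -0-> H -1-> E -2-> C -1-> B -0-> F -2-> F -2-> F -2-> F -2-> F -0-> H -2-> E -0-> D -0-> E -2-> C  → end C, rejected
w5: Trace: D -1-> H -2-> E -1-> D -0-> E -0-> D -0-> E -1-> D -2-> C -1-> B -0-> F -1-> B -0-> F -1-> B -1-> G -2-> F -1-> B -0-> F -0-> H -2-> E -0-> D -1-> H  → end H, accepted

w2, w5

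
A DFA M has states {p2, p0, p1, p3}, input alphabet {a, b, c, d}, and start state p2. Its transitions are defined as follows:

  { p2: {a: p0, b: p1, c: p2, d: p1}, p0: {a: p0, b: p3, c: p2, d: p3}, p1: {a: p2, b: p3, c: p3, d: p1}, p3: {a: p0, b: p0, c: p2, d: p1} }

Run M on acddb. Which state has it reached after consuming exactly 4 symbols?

p1

p2 → p0 → p2 → p1 → p1
After 4 symbols: p1.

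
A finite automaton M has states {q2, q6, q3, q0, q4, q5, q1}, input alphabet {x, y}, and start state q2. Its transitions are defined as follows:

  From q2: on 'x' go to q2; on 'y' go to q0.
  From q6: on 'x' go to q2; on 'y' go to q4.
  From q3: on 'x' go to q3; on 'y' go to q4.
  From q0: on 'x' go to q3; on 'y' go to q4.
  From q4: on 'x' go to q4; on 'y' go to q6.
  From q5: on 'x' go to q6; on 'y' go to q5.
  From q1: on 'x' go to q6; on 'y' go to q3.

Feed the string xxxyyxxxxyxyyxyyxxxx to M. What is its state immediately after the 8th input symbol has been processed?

Trace: q2 -x-> q2 -x-> q2 -x-> q2 -y-> q0 -y-> q4 -x-> q4 -x-> q4 -x-> q4
After 8 symbols: q4.

q4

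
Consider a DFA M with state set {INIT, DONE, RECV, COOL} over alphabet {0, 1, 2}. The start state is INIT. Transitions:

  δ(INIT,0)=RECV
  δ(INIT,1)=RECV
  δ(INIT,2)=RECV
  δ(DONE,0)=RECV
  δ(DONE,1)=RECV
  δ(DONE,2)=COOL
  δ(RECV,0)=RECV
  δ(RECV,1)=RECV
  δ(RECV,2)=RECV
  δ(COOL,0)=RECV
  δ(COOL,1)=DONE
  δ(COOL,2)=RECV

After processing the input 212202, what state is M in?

Trace: INIT -2-> RECV -1-> RECV -2-> RECV -2-> RECV -0-> RECV -2-> RECV

RECV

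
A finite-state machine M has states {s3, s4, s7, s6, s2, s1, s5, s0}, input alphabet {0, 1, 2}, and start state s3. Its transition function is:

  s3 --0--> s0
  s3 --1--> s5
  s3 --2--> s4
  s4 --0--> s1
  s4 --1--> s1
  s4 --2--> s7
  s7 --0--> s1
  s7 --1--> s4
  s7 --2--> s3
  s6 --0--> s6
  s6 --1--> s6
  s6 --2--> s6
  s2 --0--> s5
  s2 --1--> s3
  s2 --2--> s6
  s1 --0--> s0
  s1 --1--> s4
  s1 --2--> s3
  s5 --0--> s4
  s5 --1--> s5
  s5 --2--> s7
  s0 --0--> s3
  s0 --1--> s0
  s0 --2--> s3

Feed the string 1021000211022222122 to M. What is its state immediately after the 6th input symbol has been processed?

s0

s3 → s5 → s4 → s7 → s4 → s1 → s0
After 6 symbols: s0.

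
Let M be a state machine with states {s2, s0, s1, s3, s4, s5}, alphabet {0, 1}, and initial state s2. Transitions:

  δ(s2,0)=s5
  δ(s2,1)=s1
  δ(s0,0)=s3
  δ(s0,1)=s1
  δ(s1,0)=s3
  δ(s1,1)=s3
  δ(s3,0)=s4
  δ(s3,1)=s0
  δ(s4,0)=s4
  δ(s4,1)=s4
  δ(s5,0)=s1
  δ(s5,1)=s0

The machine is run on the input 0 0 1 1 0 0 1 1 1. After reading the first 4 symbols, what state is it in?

Trace: s2 -0-> s5 -0-> s1 -1-> s3 -1-> s0
After 4 symbols: s0.

s0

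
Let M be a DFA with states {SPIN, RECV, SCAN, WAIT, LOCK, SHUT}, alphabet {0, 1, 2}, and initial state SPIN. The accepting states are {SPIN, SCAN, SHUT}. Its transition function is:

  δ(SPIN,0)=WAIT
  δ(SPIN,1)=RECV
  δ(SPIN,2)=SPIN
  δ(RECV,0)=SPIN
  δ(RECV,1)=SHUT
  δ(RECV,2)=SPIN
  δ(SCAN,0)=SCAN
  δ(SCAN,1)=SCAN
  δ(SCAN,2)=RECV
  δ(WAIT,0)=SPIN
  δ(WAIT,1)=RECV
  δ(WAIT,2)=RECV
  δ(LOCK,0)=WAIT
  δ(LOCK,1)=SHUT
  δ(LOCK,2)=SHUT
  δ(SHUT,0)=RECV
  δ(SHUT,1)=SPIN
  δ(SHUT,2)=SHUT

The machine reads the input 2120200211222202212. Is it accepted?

start at SPIN
read '2': SPIN → SPIN
read '1': SPIN → RECV
read '2': RECV → SPIN
read '0': SPIN → WAIT
read '2': WAIT → RECV
read '0': RECV → SPIN
read '0': SPIN → WAIT
read '2': WAIT → RECV
read '1': RECV → SHUT
read '1': SHUT → SPIN
read '2': SPIN → SPIN
read '2': SPIN → SPIN
read '2': SPIN → SPIN
read '2': SPIN → SPIN
read '0': SPIN → WAIT
read '2': WAIT → RECV
read '2': RECV → SPIN
read '1': SPIN → RECV
read '2': RECV → SPIN
End state SPIN is accepting.

Yes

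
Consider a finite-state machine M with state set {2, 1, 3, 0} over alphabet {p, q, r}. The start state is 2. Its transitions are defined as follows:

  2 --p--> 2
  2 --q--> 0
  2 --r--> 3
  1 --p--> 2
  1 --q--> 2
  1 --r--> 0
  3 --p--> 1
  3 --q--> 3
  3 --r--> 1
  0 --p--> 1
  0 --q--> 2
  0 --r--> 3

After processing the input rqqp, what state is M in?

start at 2
read 'r': 2 → 3
read 'q': 3 → 3
read 'q': 3 → 3
read 'p': 3 → 1

1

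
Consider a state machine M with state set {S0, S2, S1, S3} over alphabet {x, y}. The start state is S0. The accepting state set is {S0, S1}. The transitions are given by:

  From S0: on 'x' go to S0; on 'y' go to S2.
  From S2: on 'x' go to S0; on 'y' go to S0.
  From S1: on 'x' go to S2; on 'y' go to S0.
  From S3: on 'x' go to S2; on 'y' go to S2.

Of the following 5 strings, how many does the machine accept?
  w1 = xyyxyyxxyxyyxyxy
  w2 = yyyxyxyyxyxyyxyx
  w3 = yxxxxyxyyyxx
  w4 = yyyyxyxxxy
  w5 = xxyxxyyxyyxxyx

w1: Trace: S0 -x-> S0 -y-> S2 -y-> S0 -x-> S0 -y-> S2 -y-> S0 -x-> S0 -x-> S0 -y-> S2 -x-> S0 -y-> S2 -y-> S0 -x-> S0 -y-> S2 -x-> S0 -y-> S2  → end S2, rejected
w2: Trace: S0 -y-> S2 -y-> S0 -y-> S2 -x-> S0 -y-> S2 -x-> S0 -y-> S2 -y-> S0 -x-> S0 -y-> S2 -x-> S0 -y-> S2 -y-> S0 -x-> S0 -y-> S2 -x-> S0  → end S0, accepted
w3: Trace: S0 -y-> S2 -x-> S0 -x-> S0 -x-> S0 -x-> S0 -y-> S2 -x-> S0 -y-> S2 -y-> S0 -y-> S2 -x-> S0 -x-> S0  → end S0, accepted
w4: Trace: S0 -y-> S2 -y-> S0 -y-> S2 -y-> S0 -x-> S0 -y-> S2 -x-> S0 -x-> S0 -x-> S0 -y-> S2  → end S2, rejected
w5: Trace: S0 -x-> S0 -x-> S0 -y-> S2 -x-> S0 -x-> S0 -y-> S2 -y-> S0 -x-> S0 -y-> S2 -y-> S0 -x-> S0 -x-> S0 -y-> S2 -x-> S0  → end S0, accepted

3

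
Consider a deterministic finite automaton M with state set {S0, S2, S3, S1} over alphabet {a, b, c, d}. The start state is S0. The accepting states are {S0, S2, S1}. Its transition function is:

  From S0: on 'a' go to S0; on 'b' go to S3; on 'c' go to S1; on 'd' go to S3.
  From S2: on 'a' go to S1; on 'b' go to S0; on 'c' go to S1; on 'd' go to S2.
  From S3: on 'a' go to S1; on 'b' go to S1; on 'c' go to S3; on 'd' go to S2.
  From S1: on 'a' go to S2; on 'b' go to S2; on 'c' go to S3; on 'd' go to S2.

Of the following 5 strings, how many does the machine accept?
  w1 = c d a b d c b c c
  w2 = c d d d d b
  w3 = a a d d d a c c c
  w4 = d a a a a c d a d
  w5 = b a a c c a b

3

w1: S0 → S1 → S2 → S1 → S2 → S2 → S1 → S2 → S1 → S3  → end S3, rejected
w2: S0 → S1 → S2 → S2 → S2 → S2 → S0  → end S0, accepted
w3: S0 → S0 → S0 → S3 → S2 → S2 → S1 → S3 → S3 → S3  → end S3, rejected
w4: S0 → S3 → S1 → S2 → S1 → S2 → S1 → S2 → S1 → S2  → end S2, accepted
w5: S0 → S3 → S1 → S2 → S1 → S3 → S1 → S2  → end S2, accepted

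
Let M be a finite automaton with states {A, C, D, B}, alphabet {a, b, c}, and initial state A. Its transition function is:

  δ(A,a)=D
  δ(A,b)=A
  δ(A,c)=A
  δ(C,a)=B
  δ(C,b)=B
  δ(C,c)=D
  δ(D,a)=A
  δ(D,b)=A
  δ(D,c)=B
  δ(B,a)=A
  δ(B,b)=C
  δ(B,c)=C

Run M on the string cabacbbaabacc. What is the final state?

C

start at A
read 'c': A → A
read 'a': A → D
read 'b': D → A
read 'a': A → D
read 'c': D → B
read 'b': B → C
read 'b': C → B
read 'a': B → A
read 'a': A → D
read 'b': D → A
read 'a': A → D
read 'c': D → B
read 'c': B → C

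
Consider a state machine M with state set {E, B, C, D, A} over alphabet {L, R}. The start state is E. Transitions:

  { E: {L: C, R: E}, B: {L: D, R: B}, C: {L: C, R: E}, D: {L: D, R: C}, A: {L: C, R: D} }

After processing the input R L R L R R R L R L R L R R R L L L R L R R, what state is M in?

E

E → E → C → E → C → E → E → E → C → E → C → E → C → E → E → E → C → C → C → E → C → E → E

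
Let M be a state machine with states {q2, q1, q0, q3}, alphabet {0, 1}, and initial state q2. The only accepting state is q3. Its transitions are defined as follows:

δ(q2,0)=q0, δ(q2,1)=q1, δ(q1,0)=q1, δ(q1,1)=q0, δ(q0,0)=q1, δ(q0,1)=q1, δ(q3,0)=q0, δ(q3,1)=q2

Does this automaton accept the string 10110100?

q2 → q1 → q1 → q0 → q1 → q1 → q0 → q1 → q1
End state q1 is not accepting.

No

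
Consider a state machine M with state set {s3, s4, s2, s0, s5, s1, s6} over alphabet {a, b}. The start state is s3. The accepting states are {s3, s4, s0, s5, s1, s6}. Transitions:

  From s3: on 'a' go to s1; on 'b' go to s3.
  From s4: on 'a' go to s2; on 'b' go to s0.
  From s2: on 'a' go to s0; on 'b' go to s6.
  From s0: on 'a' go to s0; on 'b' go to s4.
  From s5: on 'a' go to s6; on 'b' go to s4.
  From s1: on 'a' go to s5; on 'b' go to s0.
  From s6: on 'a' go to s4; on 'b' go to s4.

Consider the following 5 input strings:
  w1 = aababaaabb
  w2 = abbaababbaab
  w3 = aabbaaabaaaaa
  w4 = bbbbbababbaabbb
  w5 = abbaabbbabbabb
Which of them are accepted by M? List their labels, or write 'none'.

w1: Trace: s3 -a-> s1 -a-> s5 -b-> s4 -a-> s2 -b-> s6 -a-> s4 -a-> s2 -a-> s0 -b-> s4 -b-> s0  → end s0, accepted
w2: Trace: s3 -a-> s1 -b-> s0 -b-> s4 -a-> s2 -a-> s0 -b-> s4 -a-> s2 -b-> s6 -b-> s4 -a-> s2 -a-> s0 -b-> s4  → end s4, accepted
w3: Trace: s3 -a-> s1 -a-> s5 -b-> s4 -b-> s0 -a-> s0 -a-> s0 -a-> s0 -b-> s4 -a-> s2 -a-> s0 -a-> s0 -a-> s0 -a-> s0  → end s0, accepted
w4: Trace: s3 -b-> s3 -b-> s3 -b-> s3 -b-> s3 -b-> s3 -a-> s1 -b-> s0 -a-> s0 -b-> s4 -b-> s0 -a-> s0 -a-> s0 -b-> s4 -b-> s0 -b-> s4  → end s4, accepted
w5: Trace: s3 -a-> s1 -b-> s0 -b-> s4 -a-> s2 -a-> s0 -b-> s4 -b-> s0 -b-> s4 -a-> s2 -b-> s6 -b-> s4 -a-> s2 -b-> s6 -b-> s4  → end s4, accepted

w1, w2, w3, w4, w5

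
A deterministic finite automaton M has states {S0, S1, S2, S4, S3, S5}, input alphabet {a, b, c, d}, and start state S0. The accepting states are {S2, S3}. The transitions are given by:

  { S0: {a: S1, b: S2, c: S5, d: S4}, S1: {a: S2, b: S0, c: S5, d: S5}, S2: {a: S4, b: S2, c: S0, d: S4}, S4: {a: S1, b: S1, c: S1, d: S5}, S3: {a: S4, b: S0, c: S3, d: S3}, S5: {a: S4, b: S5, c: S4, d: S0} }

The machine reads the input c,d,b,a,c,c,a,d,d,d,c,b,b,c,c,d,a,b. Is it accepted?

Trace: S0 -c-> S5 -d-> S0 -b-> S2 -a-> S4 -c-> S1 -c-> S5 -a-> S4 -d-> S5 -d-> S0 -d-> S4 -c-> S1 -b-> S0 -b-> S2 -c-> S0 -c-> S5 -d-> S0 -a-> S1 -b-> S0
End state S0 is not accepting.

No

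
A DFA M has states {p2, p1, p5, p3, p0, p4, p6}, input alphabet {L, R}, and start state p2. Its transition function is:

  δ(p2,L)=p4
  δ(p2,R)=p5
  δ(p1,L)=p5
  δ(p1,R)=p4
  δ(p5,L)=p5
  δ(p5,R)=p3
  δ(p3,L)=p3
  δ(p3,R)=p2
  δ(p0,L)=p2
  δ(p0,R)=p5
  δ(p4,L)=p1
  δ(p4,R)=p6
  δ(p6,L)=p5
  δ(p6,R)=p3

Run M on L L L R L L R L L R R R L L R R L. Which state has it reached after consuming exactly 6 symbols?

Trace: p2 -L-> p4 -L-> p1 -L-> p5 -R-> p3 -L-> p3 -L-> p3
After 6 symbols: p3.

p3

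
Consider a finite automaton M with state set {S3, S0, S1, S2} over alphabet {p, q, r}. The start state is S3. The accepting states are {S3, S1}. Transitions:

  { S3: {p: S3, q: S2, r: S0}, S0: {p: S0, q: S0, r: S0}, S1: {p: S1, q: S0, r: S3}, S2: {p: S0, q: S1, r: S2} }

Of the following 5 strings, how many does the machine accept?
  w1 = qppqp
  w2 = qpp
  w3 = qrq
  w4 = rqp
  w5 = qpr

w1: Trace: S3 -q-> S2 -p-> S0 -p-> S0 -q-> S0 -p-> S0  → end S0, rejected
w2: Trace: S3 -q-> S2 -p-> S0 -p-> S0  → end S0, rejected
w3: Trace: S3 -q-> S2 -r-> S2 -q-> S1  → end S1, accepted
w4: Trace: S3 -r-> S0 -q-> S0 -p-> S0  → end S0, rejected
w5: Trace: S3 -q-> S2 -p-> S0 -r-> S0  → end S0, rejected

1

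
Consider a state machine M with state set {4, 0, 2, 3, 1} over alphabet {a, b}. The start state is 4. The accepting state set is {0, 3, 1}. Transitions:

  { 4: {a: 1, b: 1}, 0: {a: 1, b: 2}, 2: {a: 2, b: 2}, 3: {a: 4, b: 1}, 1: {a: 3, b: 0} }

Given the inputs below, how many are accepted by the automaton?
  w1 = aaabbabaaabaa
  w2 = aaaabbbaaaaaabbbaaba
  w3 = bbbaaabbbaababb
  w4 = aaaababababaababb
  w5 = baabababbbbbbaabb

1

w1:
  start at 4
  read 'a': 4 → 1
  read 'a': 1 → 3
  read 'a': 3 → 4
  read 'b': 4 → 1
  read 'b': 1 → 0
  read 'a': 0 → 1
  read 'b': 1 → 0
  read 'a': 0 → 1
  read 'a': 1 → 3
  read 'a': 3 → 4
  read 'b': 4 → 1
  read 'a': 1 → 3
  read 'a': 3 → 4
  end 4, rejected
w2:
  start at 4
  read 'a': 4 → 1
  read 'a': 1 → 3
  read 'a': 3 → 4
  read 'a': 4 → 1
  read 'b': 1 → 0
  read 'b': 0 → 2
  read 'b': 2 → 2
  read 'a': 2 → 2
  read 'a': 2 → 2
  read 'a': 2 → 2
  read 'a': 2 → 2
  read 'a': 2 → 2
  read 'a': 2 → 2
  read 'b': 2 → 2
  read 'b': 2 → 2
  read 'b': 2 → 2
  read 'a': 2 → 2
  read 'a': 2 → 2
  read 'b': 2 → 2
  read 'a': 2 → 2
  end 2, rejected
w3:
  start at 4
  read 'b': 4 → 1
  read 'b': 1 → 0
  read 'b': 0 → 2
  read 'a': 2 → 2
  read 'a': 2 → 2
  read 'a': 2 → 2
  read 'b': 2 → 2
  read 'b': 2 → 2
  read 'b': 2 → 2
  read 'a': 2 → 2
  read 'a': 2 → 2
  read 'b': 2 → 2
  read 'a': 2 → 2
  read 'b': 2 → 2
  read 'b': 2 → 2
  end 2, rejected
w4:
  start at 4
  read 'a': 4 → 1
  read 'a': 1 → 3
  read 'a': 3 → 4
  read 'a': 4 → 1
  read 'b': 1 → 0
  read 'a': 0 → 1
  read 'b': 1 → 0
  read 'a': 0 → 1
  read 'b': 1 → 0
  read 'a': 0 → 1
  read 'b': 1 → 0
  read 'a': 0 → 1
  read 'a': 1 → 3
  read 'b': 3 → 1
  read 'a': 1 → 3
  read 'b': 3 → 1
  read 'b': 1 → 0
  end 0, accepted
w5:
  start at 4
  read 'b': 4 → 1
  read 'a': 1 → 3
  read 'a': 3 → 4
  read 'b': 4 → 1
  read 'a': 1 → 3
  read 'b': 3 → 1
  read 'a': 1 → 3
  read 'b': 3 → 1
  read 'b': 1 → 0
  read 'b': 0 → 2
  read 'b': 2 → 2
  read 'b': 2 → 2
  read 'b': 2 → 2
  read 'a': 2 → 2
  read 'a': 2 → 2
  read 'b': 2 → 2
  read 'b': 2 → 2
  end 2, rejected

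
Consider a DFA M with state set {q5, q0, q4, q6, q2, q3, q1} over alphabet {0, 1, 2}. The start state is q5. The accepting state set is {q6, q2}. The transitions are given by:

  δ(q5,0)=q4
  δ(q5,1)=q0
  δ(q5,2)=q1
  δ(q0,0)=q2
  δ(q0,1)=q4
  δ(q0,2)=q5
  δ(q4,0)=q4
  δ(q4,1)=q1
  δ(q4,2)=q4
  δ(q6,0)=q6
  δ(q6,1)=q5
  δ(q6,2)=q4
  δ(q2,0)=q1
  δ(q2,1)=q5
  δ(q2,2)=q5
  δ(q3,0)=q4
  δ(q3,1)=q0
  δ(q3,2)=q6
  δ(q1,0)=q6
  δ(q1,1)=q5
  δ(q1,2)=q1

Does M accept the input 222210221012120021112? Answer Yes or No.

No

start at q5
read '2': q5 → q1
read '2': q1 → q1
read '2': q1 → q1
read '2': q1 → q1
read '1': q1 → q5
read '0': q5 → q4
read '2': q4 → q4
read '2': q4 → q4
read '1': q4 → q1
read '0': q1 → q6
read '1': q6 → q5
read '2': q5 → q1
read '1': q1 → q5
read '2': q5 → q1
read '0': q1 → q6
read '0': q6 → q6
read '2': q6 → q4
read '1': q4 → q1
read '1': q1 → q5
read '1': q5 → q0
read '2': q0 → q5
End state q5 is not accepting.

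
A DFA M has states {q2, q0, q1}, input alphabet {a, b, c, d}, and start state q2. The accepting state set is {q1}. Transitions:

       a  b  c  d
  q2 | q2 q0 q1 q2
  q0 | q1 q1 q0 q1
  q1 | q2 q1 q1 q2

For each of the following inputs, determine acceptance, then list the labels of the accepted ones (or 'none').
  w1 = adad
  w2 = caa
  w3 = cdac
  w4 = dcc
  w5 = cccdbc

w1: q2 → q2 → q2 → q2 → q2  → end q2, rejected
w2: q2 → q1 → q2 → q2  → end q2, rejected
w3: q2 → q1 → q2 → q2 → q1  → end q1, accepted
w4: q2 → q2 → q1 → q1  → end q1, accepted
w5: q2 → q1 → q1 → q1 → q2 → q0 → q0  → end q0, rejected

w3, w4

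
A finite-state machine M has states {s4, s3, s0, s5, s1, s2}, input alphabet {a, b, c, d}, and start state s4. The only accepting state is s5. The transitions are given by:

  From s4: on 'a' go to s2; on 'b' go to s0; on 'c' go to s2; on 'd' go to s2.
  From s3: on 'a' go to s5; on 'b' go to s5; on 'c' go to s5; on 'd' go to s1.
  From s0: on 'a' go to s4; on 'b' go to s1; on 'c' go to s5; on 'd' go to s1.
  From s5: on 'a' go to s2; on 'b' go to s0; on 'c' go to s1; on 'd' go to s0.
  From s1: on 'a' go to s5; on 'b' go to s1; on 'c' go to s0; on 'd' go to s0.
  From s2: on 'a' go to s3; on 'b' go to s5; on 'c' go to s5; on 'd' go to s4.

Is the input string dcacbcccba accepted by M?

Yes

s4 → s2 → s5 → s2 → s5 → s0 → s5 → s1 → s0 → s1 → s5
End state s5 is accepting.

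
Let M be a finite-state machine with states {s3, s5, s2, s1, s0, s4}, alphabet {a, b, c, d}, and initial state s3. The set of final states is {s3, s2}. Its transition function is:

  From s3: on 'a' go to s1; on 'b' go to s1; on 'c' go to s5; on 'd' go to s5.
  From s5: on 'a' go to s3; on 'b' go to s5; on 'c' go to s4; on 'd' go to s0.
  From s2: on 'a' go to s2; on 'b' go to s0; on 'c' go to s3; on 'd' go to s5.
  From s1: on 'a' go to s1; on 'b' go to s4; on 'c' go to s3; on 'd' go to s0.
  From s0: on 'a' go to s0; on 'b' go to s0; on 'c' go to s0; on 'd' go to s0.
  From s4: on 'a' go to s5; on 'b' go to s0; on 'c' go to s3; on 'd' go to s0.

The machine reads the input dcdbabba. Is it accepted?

No

s3 → s5 → s4 → s0 → s0 → s0 → s0 → s0 → s0
End state s0 is not accepting.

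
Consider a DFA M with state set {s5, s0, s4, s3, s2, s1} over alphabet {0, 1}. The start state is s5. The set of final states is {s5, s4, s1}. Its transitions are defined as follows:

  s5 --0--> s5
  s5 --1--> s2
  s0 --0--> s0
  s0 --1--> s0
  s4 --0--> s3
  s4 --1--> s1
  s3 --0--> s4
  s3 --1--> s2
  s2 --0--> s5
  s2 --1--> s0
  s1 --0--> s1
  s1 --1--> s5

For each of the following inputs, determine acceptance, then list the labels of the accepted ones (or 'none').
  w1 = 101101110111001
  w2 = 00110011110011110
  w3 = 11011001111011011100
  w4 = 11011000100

none

w1: Trace: s5 -1-> s2 -0-> s5 -1-> s2 -1-> s0 -0-> s0 -1-> s0 -1-> s0 -1-> s0 -0-> s0 -1-> s0 -1-> s0 -1-> s0 -0-> s0 -0-> s0 -1-> s0  → end s0, rejected
w2: Trace: s5 -0-> s5 -0-> s5 -1-> s2 -1-> s0 -0-> s0 -0-> s0 -1-> s0 -1-> s0 -1-> s0 -1-> s0 -0-> s0 -0-> s0 -1-> s0 -1-> s0 -1-> s0 -1-> s0 -0-> s0  → end s0, rejected
w3: Trace: s5 -1-> s2 -1-> s0 -0-> s0 -1-> s0 -1-> s0 -0-> s0 -0-> s0 -1-> s0 -1-> s0 -1-> s0 -1-> s0 -0-> s0 -1-> s0 -1-> s0 -0-> s0 -1-> s0 -1-> s0 -1-> s0 -0-> s0 -0-> s0  → end s0, rejected
w4: Trace: s5 -1-> s2 -1-> s0 -0-> s0 -1-> s0 -1-> s0 -0-> s0 -0-> s0 -0-> s0 -1-> s0 -0-> s0 -0-> s0  → end s0, rejected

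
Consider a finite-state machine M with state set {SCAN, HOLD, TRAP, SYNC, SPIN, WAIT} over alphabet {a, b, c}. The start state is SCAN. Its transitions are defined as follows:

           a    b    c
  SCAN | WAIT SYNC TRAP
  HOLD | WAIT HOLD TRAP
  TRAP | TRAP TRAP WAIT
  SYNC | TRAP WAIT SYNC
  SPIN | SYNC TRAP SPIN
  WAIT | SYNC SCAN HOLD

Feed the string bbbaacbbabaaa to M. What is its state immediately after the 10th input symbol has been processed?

Trace: SCAN -b-> SYNC -b-> WAIT -b-> SCAN -a-> WAIT -a-> SYNC -c-> SYNC -b-> WAIT -b-> SCAN -a-> WAIT -b-> SCAN
After 10 symbols: SCAN.

SCAN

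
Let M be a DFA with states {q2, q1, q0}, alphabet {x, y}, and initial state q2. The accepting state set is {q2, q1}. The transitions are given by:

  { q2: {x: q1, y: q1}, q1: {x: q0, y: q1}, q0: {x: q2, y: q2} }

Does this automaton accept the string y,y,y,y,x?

No

Trace: q2 -y-> q1 -y-> q1 -y-> q1 -y-> q1 -x-> q0
End state q0 is not accepting.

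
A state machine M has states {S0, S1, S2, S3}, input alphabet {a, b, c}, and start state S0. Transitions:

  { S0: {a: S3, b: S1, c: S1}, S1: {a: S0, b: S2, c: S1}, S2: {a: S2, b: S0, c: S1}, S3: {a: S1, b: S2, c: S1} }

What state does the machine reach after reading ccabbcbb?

S0

start at S0
read 'c': S0 → S1
read 'c': S1 → S1
read 'a': S1 → S0
read 'b': S0 → S1
read 'b': S1 → S2
read 'c': S2 → S1
read 'b': S1 → S2
read 'b': S2 → S0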